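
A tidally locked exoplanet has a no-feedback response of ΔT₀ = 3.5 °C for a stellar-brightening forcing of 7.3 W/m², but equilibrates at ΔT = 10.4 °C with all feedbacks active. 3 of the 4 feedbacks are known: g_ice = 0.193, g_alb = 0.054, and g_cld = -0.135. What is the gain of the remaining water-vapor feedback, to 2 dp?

Amplification A = ΔT/ΔT₀ = 10.4/3.5 = 2.971.
Total gain g = 1 − 1/A = 1 − 1/2.971 = 0.6634.
Known gains sum to 0.193 + 0.054 − 0.135 = 0.112.
g_wv = 0.6634 − 0.112 = 0.55.

0.55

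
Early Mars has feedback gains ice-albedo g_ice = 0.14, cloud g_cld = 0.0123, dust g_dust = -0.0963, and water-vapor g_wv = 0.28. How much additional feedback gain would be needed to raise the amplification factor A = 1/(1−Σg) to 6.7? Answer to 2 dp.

Current total gain = 0.336.
Target gain for A = 6.7: g* = 1 − 1/6.7 = 0.8507.
Additional gain needed = 0.8507 − 0.336 = 0.51.

0.51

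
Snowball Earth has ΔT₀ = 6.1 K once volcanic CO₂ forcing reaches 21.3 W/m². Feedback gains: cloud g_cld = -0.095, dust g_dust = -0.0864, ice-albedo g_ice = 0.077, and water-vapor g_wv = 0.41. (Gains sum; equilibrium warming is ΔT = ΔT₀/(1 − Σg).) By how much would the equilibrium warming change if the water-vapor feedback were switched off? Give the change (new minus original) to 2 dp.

Original: g = 0.3056, ΔT = 6.1/(1−0.3056) = 8.7846 K.
Without water-vapor: g' = -0.1044, ΔT' = 6.1/(1+0.1044) = 5.5234 K.
Change = 5.5234 − 8.7846 = -3.26 K.

-3.26 K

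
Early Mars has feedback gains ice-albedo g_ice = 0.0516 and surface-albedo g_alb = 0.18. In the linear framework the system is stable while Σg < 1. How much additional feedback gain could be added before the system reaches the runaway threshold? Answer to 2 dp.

Current total gain = 0.0516 + 0.18 = 0.2316.
Margin to runaway = 1 − 0.2316 = 0.77.

0.77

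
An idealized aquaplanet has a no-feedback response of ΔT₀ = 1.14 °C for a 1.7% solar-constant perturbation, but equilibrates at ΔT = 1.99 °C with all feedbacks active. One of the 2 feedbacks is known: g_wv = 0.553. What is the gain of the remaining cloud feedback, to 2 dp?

Amplification A = ΔT/ΔT₀ = 1.99/1.14 = 1.746.
Total gain g = 1 − 1/A = 1 − 1/1.746 = 0.4273.
The known gain is 0.553.
g_cld = 0.4273 − 0.553 = -0.13.

-0.13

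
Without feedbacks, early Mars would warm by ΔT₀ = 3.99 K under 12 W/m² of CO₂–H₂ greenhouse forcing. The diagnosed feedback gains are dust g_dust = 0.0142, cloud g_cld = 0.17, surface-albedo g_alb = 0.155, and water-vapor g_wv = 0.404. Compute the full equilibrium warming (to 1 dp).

15.5 K

Total gain g = 0.0142 + 0.17 + 0.155 + 0.404 = 0.7432.
Amplification A = 1/(1 − 0.7432) = 3.894.
ΔT = 3.99 × 3.894 = 15.5 K.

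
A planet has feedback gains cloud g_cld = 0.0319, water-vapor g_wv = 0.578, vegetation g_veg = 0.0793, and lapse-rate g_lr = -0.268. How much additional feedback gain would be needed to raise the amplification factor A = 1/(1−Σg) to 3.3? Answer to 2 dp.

0.28

Current total gain = 0.4212.
Target gain for A = 3.3: g* = 1 − 1/3.3 = 0.697.
Additional gain needed = 0.697 − 0.4212 = 0.28.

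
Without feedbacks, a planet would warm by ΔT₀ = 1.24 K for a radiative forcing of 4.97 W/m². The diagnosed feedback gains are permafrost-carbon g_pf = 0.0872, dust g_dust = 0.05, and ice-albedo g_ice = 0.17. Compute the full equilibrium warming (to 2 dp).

1.79 K

Total gain g = 0.0872 + 0.05 + 0.17 = 0.3072.
Amplification A = 1/(1 − 0.3072) = 1.443.
ΔT = 1.24 × 1.443 = 1.79 K.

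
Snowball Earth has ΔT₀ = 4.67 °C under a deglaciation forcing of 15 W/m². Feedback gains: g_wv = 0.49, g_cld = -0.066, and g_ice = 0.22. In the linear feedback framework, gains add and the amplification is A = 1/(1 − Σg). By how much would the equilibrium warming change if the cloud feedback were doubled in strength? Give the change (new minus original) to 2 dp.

Original: g = 0.644, ΔT = 4.67/(1−0.644) = 13.1180 °C.
With doubled cloud: g' = 0.578, ΔT' = 4.67/(1−0.578) = 11.0664 °C.
Change = 11.0664 − 13.1180 = -2.05 °C.

-2.05 °C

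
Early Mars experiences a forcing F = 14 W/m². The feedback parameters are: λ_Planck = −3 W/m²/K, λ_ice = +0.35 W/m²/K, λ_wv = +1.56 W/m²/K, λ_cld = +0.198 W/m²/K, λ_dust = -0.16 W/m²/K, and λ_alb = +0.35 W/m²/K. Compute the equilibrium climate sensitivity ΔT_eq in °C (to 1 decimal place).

19.9 °C

Net feedback parameter λ = (−3) + (+0.35) + (+1.56) + (+0.198) + (-0.16) + (+0.35) = -0.702 W/m²/K.
ΔT = −F/λ = −14/(-0.702) = 19.9 °C.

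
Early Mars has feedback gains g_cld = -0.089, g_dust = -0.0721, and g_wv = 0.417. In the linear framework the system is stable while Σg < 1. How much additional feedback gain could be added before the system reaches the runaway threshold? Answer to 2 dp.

0.74

Current total gain = -0.089 − 0.0721 + 0.417 = 0.2559.
Margin to runaway = 1 − 0.2559 = 0.74.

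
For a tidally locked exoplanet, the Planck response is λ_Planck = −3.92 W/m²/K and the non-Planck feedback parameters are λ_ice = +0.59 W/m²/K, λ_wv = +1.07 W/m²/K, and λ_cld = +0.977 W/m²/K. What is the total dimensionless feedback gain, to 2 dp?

0.67

Convert to gains: g_ice = 0.59/3.92 = 0.1505; g_wv = 1.07/3.92 = 0.273; g_cld = 0.977/3.92 = 0.2492.
Total gain g = 0.6727.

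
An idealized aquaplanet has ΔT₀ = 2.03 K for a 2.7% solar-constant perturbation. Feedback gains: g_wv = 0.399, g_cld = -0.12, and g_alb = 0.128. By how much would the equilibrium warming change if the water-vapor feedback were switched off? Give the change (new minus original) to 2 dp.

-1.38 K

Original: g = 0.407, ΔT = 2.03/(1−0.407) = 3.4233 K.
Without water-vapor: g' = 0.008, ΔT' = 2.03/(1−0.008) = 2.0464 K.
Change = 2.0464 − 3.4233 = -1.38 K.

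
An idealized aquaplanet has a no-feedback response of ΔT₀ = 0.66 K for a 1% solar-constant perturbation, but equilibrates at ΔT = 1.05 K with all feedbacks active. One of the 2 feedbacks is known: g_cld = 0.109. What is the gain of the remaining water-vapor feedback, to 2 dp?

0.26

Amplification A = ΔT/ΔT₀ = 1.05/0.66 = 1.591.
Total gain g = 1 − 1/A = 1 − 1/1.591 = 0.3715.
The known gain is 0.109.
g_wv = 0.3715 − 0.109 = 0.26.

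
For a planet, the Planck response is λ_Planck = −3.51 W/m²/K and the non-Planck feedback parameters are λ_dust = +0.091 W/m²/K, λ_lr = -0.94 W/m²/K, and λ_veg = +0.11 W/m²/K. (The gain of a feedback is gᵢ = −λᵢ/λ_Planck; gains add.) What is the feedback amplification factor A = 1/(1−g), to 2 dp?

0.83

Convert to gains: g_dust = 0.091/3.51 = 0.02593; g_lr = -0.94/3.51 = -0.2678; g_veg = 0.11/3.51 = 0.03134.
Total gain g = -0.21053.
A = 1/(1 + 0.21053) = 0.83.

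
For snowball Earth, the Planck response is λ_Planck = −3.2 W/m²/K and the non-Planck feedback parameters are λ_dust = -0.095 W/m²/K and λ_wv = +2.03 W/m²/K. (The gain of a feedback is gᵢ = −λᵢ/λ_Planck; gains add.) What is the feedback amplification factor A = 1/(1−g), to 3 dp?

Convert to gains: g_dust = -0.095/3.2 = -0.02969; g_wv = 2.03/3.2 = 0.6344.
Total gain g = 0.60471.
A = 1/(1 − 0.60471) = 2.530.

2.530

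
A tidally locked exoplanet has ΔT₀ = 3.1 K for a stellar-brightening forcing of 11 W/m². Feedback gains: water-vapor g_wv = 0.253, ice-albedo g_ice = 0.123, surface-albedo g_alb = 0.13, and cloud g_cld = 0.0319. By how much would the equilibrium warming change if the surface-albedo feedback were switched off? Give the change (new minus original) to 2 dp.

Original: g = 0.5379, ΔT = 3.1/(1−0.5379) = 6.7085 K.
Without surface-albedo: g' = 0.4079, ΔT' = 3.1/(1−0.4079) = 5.2356 K.
Change = 5.2356 − 6.7085 = -1.47 K.

-1.47 K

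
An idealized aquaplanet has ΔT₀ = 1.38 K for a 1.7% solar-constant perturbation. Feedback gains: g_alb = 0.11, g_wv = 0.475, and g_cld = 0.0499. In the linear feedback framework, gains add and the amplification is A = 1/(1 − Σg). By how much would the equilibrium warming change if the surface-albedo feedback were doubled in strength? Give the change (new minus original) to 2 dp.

Original: g = 0.6349, ΔT = 1.38/(1−0.6349) = 3.7798 K.
With doubled surface-albedo: g' = 0.7449, ΔT' = 1.38/(1−0.7449) = 5.4096 K.
Change = 5.4096 − 3.7798 = 1.63 K.

1.63 K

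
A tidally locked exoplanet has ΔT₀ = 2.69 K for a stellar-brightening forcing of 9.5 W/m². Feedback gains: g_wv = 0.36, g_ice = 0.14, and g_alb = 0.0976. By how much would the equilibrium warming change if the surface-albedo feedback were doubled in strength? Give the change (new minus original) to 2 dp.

2.14 K

Original: g = 0.5976, ΔT = 2.69/(1−0.5976) = 6.6849 K.
With doubled surface-albedo: g' = 0.6952, ΔT' = 2.69/(1−0.6952) = 8.8255 K.
Change = 8.8255 − 6.6849 = 2.14 K.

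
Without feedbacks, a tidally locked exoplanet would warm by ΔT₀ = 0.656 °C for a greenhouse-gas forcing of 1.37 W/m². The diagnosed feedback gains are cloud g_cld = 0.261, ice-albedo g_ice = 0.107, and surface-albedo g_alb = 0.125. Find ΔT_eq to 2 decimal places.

1.29 °C

Total gain g = 0.261 + 0.107 + 0.125 = 0.493.
Amplification A = 1/(1 − 0.493) = 1.972.
ΔT = 0.656 × 1.972 = 1.29 °C.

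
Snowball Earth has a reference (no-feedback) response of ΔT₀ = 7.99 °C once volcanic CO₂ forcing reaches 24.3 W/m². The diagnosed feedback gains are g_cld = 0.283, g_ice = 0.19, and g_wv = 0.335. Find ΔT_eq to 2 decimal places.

Total gain g = 0.283 + 0.19 + 0.335 = 0.808.
Amplification A = 1/(1 − 0.808) = 5.208.
ΔT = 7.99 × 5.208 = 41.61 °C.

41.61 °C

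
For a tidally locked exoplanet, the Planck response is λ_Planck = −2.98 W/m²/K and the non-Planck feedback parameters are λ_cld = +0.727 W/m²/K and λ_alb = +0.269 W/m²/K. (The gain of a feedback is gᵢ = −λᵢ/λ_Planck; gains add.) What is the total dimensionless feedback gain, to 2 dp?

Convert to gains: g_cld = 0.727/2.98 = 0.244; g_alb = 0.269/2.98 = 0.09027.
Total gain g = 0.33427.

0.33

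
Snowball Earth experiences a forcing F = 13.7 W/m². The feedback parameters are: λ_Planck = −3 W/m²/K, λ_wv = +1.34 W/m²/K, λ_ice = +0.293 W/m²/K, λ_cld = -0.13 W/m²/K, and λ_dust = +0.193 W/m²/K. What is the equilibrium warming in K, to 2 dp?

10.51 K

Net feedback parameter λ = (−3) + (+1.34) + (+0.293) + (-0.13) + (+0.193) = -1.304 W/m²/K.
ΔT = −F/λ = −13.7/(-1.304) = 10.51 K.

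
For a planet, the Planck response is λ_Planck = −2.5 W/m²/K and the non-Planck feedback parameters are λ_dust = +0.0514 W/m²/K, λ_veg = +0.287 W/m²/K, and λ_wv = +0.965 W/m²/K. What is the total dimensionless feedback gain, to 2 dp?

0.52

Convert to gains: g_dust = 0.0514/2.5 = 0.02056; g_veg = 0.287/2.5 = 0.1148; g_wv = 0.965/2.5 = 0.386.
Total gain g = 0.52136.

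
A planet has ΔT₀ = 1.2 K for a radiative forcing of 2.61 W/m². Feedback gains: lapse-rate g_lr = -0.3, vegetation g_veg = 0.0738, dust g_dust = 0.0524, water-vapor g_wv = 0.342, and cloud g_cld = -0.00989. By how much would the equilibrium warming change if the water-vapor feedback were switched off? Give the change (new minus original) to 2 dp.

Original: g = 0.15831, ΔT = 1.2/(1−0.15831) = 1.4257 K.
Without water-vapor: g' = -0.18369, ΔT' = 1.2/(1+0.18369) = 1.0138 K.
Change = 1.0138 − 1.4257 = -0.41 K.

-0.41 K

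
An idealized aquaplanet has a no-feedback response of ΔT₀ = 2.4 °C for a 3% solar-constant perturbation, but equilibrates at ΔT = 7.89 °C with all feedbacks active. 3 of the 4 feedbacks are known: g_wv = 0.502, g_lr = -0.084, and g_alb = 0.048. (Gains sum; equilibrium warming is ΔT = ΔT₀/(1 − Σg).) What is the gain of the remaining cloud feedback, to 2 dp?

0.23

Amplification A = ΔT/ΔT₀ = 7.89/2.4 = 3.288.
Total gain g = 1 − 1/A = 1 − 1/3.288 = 0.6959.
Known gains sum to 0.502 − 0.084 + 0.048 = 0.466.
g_cld = 0.6959 − 0.466 = 0.23.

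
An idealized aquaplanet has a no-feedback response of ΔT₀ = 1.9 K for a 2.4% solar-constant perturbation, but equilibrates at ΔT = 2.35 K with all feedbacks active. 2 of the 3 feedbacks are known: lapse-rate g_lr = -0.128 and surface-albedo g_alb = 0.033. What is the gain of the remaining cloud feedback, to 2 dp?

Amplification A = ΔT/ΔT₀ = 2.35/1.9 = 1.237.
Total gain g = 1 − 1/A = 1 − 1/1.237 = 0.1916.
Known gains sum to -0.128 + 0.033 = -0.095.
g_cld = 0.1916 + 0.095 = 0.29.

0.29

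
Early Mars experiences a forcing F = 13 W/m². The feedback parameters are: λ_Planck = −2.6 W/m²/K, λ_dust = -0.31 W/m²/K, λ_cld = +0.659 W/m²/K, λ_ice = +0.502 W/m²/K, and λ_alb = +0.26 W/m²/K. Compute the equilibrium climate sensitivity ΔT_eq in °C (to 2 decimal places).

8.73 °C

Net feedback parameter λ = (−2.6) + (-0.31) + (+0.659) + (+0.502) + (+0.26) = -1.489 W/m²/K.
ΔT = −F/λ = −13/(-1.489) = 8.73 °C.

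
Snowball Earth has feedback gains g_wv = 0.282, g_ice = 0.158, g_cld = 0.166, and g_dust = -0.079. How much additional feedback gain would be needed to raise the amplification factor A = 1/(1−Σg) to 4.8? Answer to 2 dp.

Current total gain = 0.527.
Target gain for A = 4.8: g* = 1 − 1/4.8 = 0.7917.
Additional gain needed = 0.7917 − 0.527 = 0.26.

0.26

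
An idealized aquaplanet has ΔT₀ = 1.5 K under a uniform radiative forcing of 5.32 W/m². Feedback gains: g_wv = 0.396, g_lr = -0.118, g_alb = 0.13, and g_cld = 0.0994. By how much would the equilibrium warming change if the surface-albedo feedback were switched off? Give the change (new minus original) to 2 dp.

Original: g = 0.5074, ΔT = 1.5/(1−0.5074) = 3.0451 K.
Without surface-albedo: g' = 0.3774, ΔT' = 1.5/(1−0.3774) = 2.4093 K.
Change = 2.4093 − 3.0451 = -0.64 K.

-0.64 K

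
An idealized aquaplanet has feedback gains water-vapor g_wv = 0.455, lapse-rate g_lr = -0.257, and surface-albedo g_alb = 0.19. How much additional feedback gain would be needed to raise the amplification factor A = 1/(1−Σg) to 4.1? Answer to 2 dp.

Current total gain = 0.388.
Target gain for A = 4.1: g* = 1 − 1/4.1 = 0.7561.
Additional gain needed = 0.7561 − 0.388 = 0.37.

0.37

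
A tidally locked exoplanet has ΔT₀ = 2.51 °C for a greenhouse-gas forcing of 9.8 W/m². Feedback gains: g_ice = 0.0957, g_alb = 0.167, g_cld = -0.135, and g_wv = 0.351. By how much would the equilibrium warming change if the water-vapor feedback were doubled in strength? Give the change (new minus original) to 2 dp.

9.92 °C

Original: g = 0.4787, ΔT = 2.51/(1−0.4787) = 4.8149 °C.
With doubled water-vapor: g' = 0.8297, ΔT' = 2.51/(1−0.8297) = 14.7387 °C.
Change = 14.7387 − 4.8149 = 9.92 °C.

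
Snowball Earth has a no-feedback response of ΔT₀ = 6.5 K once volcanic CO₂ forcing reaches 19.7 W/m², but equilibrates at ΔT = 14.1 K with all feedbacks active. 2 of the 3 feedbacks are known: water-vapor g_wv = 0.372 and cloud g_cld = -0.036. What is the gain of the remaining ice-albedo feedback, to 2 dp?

Amplification A = ΔT/ΔT₀ = 14.1/6.5 = 2.169.
Total gain g = 1 − 1/A = 1 − 1/2.169 = 0.539.
Known gains sum to 0.372 − 0.036 = 0.336.
g_ice = 0.539 − 0.336 = 0.20.

0.20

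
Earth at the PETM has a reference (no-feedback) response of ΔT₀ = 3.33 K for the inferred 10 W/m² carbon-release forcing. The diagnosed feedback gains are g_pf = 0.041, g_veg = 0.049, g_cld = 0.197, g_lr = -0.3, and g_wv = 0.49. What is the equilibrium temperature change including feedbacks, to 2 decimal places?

6.37 K

Total gain g = 0.041 + 0.049 + 0.197 − 0.3 + 0.49 = 0.477.
Amplification A = 1/(1 − 0.477) = 1.912.
ΔT = 3.33 × 1.912 = 6.37 K.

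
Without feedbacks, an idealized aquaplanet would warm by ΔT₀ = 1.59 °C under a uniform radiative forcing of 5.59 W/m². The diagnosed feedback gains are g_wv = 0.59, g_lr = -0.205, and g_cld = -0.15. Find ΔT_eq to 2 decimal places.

2.08 °C

Total gain g = 0.59 − 0.205 − 0.15 = 0.235.
Amplification A = 1/(1 − 0.235) = 1.307.
ΔT = 1.59 × 1.307 = 2.08 °C.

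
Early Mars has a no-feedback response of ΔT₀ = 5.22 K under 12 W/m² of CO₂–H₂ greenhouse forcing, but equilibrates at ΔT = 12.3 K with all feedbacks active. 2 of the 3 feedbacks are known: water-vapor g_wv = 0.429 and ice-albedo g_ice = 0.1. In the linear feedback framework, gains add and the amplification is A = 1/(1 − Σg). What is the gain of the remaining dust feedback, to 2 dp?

Amplification A = ΔT/ΔT₀ = 12.3/5.22 = 2.356.
Total gain g = 1 − 1/A = 1 − 1/2.356 = 0.5756.
Known gains sum to 0.429 + 0.1 = 0.529.
g_dust = 0.5756 − 0.529 = 0.05.

0.05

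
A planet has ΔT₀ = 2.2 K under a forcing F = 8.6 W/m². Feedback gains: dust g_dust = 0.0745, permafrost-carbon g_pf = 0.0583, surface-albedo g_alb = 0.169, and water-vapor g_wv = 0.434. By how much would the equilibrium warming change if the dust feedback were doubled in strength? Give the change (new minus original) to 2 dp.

3.27 K

Original: g = 0.7358, ΔT = 2.2/(1−0.7358) = 8.3270 K.
With doubled dust: g' = 0.8103, ΔT' = 2.2/(1−0.8103) = 11.5973 K.
Change = 11.5973 − 8.3270 = 3.27 K.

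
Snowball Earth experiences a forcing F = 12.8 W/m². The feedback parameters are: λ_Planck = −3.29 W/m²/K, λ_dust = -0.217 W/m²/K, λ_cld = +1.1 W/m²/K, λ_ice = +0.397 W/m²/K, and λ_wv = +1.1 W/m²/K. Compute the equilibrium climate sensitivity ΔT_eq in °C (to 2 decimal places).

Net feedback parameter λ = (−3.29) + (-0.217) + (+1.1) + (+0.397) + (+1.1) = -0.91 W/m²/K.
ΔT = −F/λ = −12.8/(-0.91) = 14.07 °C.

14.07 °C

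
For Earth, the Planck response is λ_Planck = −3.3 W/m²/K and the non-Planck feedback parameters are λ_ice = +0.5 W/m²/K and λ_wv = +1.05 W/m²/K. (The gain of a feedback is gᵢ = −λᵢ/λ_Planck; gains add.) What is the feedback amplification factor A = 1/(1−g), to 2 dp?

Convert to gains: g_ice = 0.5/3.3 = 0.1515; g_wv = 1.05/3.3 = 0.3182.
Total gain g = 0.4697.
A = 1/(1 − 0.4697) = 1.89.

1.89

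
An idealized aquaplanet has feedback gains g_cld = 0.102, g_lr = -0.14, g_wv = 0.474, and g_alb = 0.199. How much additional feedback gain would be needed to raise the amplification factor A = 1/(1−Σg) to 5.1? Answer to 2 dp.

0.17

Current total gain = 0.635.
Target gain for A = 5.1: g* = 1 − 1/5.1 = 0.8039.
Additional gain needed = 0.8039 − 0.635 = 0.17.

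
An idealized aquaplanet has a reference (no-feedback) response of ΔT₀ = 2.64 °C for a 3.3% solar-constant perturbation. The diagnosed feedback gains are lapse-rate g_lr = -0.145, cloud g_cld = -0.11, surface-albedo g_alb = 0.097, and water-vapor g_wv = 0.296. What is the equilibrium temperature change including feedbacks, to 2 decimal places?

3.06 °C

Total gain g = -0.145 − 0.11 + 0.097 + 0.296 = 0.138.
Amplification A = 1/(1 − 0.138) = 1.16.
ΔT = 2.64 × 1.16 = 3.06 °C.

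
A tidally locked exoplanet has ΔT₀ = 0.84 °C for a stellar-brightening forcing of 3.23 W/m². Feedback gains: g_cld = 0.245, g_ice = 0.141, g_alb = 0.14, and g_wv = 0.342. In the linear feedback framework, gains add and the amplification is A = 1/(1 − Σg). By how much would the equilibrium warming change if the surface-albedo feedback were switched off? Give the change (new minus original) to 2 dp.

Original: g = 0.868, ΔT = 0.84/(1−0.868) = 6.3636 °C.
Without surface-albedo: g' = 0.728, ΔT' = 0.84/(1−0.728) = 3.0882 °C.
Change = 3.0882 − 6.3636 = -3.28 °C.

-3.28 °C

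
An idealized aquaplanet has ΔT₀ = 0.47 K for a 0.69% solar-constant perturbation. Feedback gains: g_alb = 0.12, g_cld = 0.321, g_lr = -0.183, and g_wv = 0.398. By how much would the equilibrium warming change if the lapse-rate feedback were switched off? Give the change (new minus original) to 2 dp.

1.55 K

Original: g = 0.656, ΔT = 0.47/(1−0.656) = 1.3663 K.
Without lapse-rate: g' = 0.839, ΔT' = 0.47/(1−0.839) = 2.9193 K.
Change = 2.9193 − 1.3663 = 1.55 K.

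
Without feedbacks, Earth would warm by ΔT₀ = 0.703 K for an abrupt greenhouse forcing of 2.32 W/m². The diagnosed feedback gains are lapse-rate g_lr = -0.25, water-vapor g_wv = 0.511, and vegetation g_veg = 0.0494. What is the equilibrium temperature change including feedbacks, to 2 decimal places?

1.02 K

Total gain g = -0.25 + 0.511 + 0.0494 = 0.3104.
Amplification A = 1/(1 − 0.3104) = 1.45.
ΔT = 0.703 × 1.45 = 1.02 K.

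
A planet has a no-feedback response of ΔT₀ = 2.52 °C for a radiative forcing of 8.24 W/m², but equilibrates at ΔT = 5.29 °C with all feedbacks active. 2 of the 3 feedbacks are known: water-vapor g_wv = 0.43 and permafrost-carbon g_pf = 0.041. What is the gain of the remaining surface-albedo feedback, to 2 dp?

Amplification A = ΔT/ΔT₀ = 5.29/2.52 = 2.099.
Total gain g = 1 − 1/A = 1 − 1/2.099 = 0.5236.
Known gains sum to 0.43 + 0.041 = 0.471.
g_alb = 0.5236 − 0.471 = 0.05.

0.05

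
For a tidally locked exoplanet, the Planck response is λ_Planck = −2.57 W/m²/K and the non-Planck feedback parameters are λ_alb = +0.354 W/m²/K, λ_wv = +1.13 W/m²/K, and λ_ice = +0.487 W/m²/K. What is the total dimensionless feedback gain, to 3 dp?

0.767

Convert to gains: g_alb = 0.354/2.57 = 0.1377; g_wv = 1.13/2.57 = 0.4397; g_ice = 0.487/2.57 = 0.1895.
Total gain g = 0.7669.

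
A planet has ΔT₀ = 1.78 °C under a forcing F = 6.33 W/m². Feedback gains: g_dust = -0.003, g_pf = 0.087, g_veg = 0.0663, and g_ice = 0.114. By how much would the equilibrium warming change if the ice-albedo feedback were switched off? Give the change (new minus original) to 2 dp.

-0.32 °C

Original: g = 0.2643, ΔT = 1.78/(1−0.2643) = 2.4195 °C.
Without ice-albedo: g' = 0.1503, ΔT' = 1.78/(1−0.1503) = 2.0949 °C.
Change = 2.0949 − 2.4195 = -0.32 °C.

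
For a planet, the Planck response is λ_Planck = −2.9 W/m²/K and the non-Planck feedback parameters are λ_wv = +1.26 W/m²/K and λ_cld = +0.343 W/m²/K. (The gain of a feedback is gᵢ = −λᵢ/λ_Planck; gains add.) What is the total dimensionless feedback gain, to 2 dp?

Convert to gains: g_wv = 1.26/2.9 = 0.4345; g_cld = 0.343/2.9 = 0.1183.
Total gain g = 0.5528.

0.55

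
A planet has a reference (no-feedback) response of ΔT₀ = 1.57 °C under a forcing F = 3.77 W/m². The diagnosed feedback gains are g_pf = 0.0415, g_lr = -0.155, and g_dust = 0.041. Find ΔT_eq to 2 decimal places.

Total gain g = 0.0415 − 0.155 + 0.041 = -0.0725.
Amplification A = 1/(1 + 0.0725) = 0.9324.
ΔT = 1.57 × 0.9324 = 1.46 °C.

1.46 °C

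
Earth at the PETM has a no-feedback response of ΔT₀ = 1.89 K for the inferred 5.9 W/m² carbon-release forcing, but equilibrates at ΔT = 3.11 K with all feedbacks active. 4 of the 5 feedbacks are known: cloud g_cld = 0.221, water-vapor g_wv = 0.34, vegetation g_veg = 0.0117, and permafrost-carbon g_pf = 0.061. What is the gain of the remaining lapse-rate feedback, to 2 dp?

-0.24

Amplification A = ΔT/ΔT₀ = 3.11/1.89 = 1.646.
Total gain g = 1 − 1/A = 1 − 1/1.646 = 0.3925.
Known gains sum to 0.221 + 0.34 + 0.0117 + 0.061 = 0.6337.
g_lr = 0.3925 − 0.6337 = -0.24.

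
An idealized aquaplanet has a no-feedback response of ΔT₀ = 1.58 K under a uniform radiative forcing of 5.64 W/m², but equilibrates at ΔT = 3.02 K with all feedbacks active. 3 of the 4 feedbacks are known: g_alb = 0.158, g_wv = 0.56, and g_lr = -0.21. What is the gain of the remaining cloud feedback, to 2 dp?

-0.03

Amplification A = ΔT/ΔT₀ = 3.02/1.58 = 1.911.
Total gain g = 1 − 1/A = 1 − 1/1.911 = 0.4767.
Known gains sum to 0.158 + 0.56 − 0.21 = 0.508.
g_cld = 0.4767 − 0.508 = -0.03.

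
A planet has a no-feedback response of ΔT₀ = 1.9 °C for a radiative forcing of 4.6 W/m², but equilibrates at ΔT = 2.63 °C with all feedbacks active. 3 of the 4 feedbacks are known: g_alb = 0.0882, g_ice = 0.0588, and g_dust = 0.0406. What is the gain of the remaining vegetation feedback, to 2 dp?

Amplification A = ΔT/ΔT₀ = 2.63/1.9 = 1.384.
Total gain g = 1 − 1/A = 1 − 1/1.384 = 0.2775.
Known gains sum to 0.0882 + 0.0588 + 0.0406 = 0.1876.
g_veg = 0.2775 − 0.1876 = 0.09.

0.09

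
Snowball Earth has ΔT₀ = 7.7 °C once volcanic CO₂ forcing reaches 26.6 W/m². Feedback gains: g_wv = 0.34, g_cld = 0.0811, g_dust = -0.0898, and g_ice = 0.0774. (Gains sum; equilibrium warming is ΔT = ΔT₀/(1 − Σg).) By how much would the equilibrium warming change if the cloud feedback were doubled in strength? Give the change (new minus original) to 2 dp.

Original: g = 0.4087, ΔT = 7.7/(1−0.4087) = 13.0222 °C.
With doubled cloud: g' = 0.4898, ΔT' = 7.7/(1−0.4898) = 15.0921 °C.
Change = 15.0921 − 13.0222 = 2.07 °C.

2.07 °C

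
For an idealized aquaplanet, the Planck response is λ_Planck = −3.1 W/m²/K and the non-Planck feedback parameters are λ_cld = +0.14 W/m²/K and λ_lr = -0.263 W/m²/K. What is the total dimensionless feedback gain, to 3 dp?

Convert to gains: g_cld = 0.14/3.1 = 0.04516; g_lr = -0.263/3.1 = -0.08484.
Total gain g = -0.03968.

-0.040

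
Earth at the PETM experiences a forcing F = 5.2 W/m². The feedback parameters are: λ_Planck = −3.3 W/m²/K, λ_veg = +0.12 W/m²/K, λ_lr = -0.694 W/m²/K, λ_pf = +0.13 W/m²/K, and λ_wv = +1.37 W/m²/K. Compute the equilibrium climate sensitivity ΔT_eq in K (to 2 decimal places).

Net feedback parameter λ = (−3.3) + (+0.12) + (-0.694) + (+0.13) + (+1.37) = -2.374 W/m²/K.
ΔT = −F/λ = −5.2/(-2.374) = 2.19 K.

2.19 K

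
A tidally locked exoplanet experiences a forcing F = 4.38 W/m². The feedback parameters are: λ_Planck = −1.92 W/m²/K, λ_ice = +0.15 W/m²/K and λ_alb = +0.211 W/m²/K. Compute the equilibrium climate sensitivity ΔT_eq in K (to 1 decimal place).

Net feedback parameter λ = (−1.92) + (+0.15) + (+0.211) = -1.559 W/m²/K.
ΔT = −F/λ = −4.38/(-1.559) = 2.8 K.

2.8 K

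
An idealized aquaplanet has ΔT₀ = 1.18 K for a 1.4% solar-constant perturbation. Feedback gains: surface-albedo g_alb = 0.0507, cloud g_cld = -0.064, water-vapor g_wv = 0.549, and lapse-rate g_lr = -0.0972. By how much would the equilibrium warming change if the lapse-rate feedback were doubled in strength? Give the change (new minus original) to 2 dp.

-0.31 K

Original: g = 0.4385, ΔT = 1.18/(1−0.4385) = 2.1015 K.
With doubled lapse-rate: g' = 0.3413, ΔT' = 1.18/(1−0.3413) = 1.7914 K.
Change = 1.7914 − 2.1015 = -0.31 K.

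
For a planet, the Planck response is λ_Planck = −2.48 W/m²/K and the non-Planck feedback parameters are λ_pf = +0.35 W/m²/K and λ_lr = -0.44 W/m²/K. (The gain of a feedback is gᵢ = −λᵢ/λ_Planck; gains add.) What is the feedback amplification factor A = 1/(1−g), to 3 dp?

Convert to gains: g_pf = 0.35/2.48 = 0.1411; g_lr = -0.44/2.48 = -0.1774.
Total gain g = -0.0363.
A = 1/(1 + 0.0363) = 0.965.

0.965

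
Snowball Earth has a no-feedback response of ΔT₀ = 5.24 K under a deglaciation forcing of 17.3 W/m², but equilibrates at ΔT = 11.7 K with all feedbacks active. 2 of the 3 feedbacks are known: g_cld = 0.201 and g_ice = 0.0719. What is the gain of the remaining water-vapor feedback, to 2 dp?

0.28

Amplification A = ΔT/ΔT₀ = 11.7/5.24 = 2.233.
Total gain g = 1 − 1/A = 1 − 1/2.233 = 0.5522.
Known gains sum to 0.201 + 0.0719 = 0.2729.
g_wv = 0.5522 − 0.2729 = 0.28.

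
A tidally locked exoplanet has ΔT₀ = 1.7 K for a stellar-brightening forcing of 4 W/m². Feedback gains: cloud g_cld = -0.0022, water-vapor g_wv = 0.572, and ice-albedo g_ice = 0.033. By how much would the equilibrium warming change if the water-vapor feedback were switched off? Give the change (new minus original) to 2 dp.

-2.53 K

Original: g = 0.6028, ΔT = 1.7/(1−0.6028) = 4.2800 K.
Without water-vapor: g' = 0.0308, ΔT' = 1.7/(1−0.0308) = 1.7540 K.
Change = 1.7540 − 4.2800 = -2.53 K.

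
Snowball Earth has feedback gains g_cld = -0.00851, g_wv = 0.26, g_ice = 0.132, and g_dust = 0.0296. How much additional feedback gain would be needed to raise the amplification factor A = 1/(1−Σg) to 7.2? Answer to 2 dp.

0.45

Current total gain = 0.41309.
Target gain for A = 7.2: g* = 1 − 1/7.2 = 0.8611.
Additional gain needed = 0.8611 − 0.41309 = 0.45.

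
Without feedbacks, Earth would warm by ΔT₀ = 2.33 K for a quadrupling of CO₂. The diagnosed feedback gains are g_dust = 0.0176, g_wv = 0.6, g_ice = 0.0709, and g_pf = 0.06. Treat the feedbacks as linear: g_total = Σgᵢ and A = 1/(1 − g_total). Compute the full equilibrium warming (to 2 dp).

Total gain g = 0.0176 + 0.6 + 0.0709 + 0.06 = 0.7485.
Amplification A = 1/(1 − 0.7485) = 3.976.
ΔT = 2.33 × 3.976 = 9.26 K.

9.26 K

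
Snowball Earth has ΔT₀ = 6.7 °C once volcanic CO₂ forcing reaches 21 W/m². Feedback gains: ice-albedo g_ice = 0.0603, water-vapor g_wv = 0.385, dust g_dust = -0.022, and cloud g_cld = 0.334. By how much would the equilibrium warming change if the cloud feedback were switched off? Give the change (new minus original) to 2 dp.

Original: g = 0.7573, ΔT = 6.7/(1−0.7573) = 27.6061 °C.
Without cloud: g' = 0.4233, ΔT' = 6.7/(1−0.4233) = 11.6178 °C.
Change = 11.6178 − 27.6061 = -15.99 °C.

-15.99 °C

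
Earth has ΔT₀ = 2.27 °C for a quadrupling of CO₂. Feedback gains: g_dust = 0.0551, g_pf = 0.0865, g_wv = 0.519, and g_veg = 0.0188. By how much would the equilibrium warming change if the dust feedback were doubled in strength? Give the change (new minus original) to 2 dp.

Original: g = 0.6794, ΔT = 2.27/(1−0.6794) = 7.0805 °C.
With doubled dust: g' = 0.7345, ΔT' = 2.27/(1−0.7345) = 8.5499 °C.
Change = 8.5499 − 7.0805 = 1.47 °C.

1.47 °C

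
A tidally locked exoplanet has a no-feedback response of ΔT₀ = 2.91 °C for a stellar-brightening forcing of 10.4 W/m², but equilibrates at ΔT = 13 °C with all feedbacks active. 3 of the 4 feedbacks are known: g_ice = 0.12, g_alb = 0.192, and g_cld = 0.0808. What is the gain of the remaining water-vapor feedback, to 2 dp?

0.38

Amplification A = ΔT/ΔT₀ = 13/2.91 = 4.467.
Total gain g = 1 − 1/A = 1 − 1/4.467 = 0.7761.
Known gains sum to 0.12 + 0.192 + 0.0808 = 0.3928.
g_wv = 0.7761 − 0.3928 = 0.38.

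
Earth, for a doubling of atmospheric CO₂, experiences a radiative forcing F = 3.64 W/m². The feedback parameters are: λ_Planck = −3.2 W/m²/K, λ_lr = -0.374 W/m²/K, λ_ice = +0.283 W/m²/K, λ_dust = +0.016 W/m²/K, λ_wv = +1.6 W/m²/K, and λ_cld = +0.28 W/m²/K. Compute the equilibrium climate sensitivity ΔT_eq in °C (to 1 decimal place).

2.6 °C

Net feedback parameter λ = (−3.2) + (-0.374) + (+0.283) + (+0.016) + (+1.6) + (+0.28) = -1.395 W/m²/K.
ΔT = −F/λ = −3.64/(-1.395) = 2.6 °C.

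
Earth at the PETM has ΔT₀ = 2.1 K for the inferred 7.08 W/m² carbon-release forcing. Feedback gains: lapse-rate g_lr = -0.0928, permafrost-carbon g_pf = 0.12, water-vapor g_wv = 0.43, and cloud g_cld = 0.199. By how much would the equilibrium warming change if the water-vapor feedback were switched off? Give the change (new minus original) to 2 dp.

-3.39 K

Original: g = 0.6562, ΔT = 2.1/(1−0.6562) = 6.1082 K.
Without water-vapor: g' = 0.2262, ΔT' = 2.1/(1−0.2262) = 2.7139 K.
Change = 2.7139 − 6.1082 = -3.39 K.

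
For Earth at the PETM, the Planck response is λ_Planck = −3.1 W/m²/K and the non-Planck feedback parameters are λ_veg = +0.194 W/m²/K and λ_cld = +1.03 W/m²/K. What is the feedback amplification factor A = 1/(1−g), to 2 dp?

1.65

Convert to gains: g_veg = 0.194/3.1 = 0.06258; g_cld = 1.03/3.1 = 0.3323.
Total gain g = 0.39488.
A = 1/(1 − 0.39488) = 1.65.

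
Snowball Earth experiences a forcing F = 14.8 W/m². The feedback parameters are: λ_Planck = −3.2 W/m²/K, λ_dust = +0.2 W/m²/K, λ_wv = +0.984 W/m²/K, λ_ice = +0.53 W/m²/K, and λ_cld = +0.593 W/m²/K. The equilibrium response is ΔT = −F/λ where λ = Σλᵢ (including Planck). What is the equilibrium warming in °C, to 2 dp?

Net feedback parameter λ = (−3.2) + (+0.2) + (+0.984) + (+0.53) + (+0.593) = -0.893 W/m²/K.
ΔT = −F/λ = −14.8/(-0.893) = 16.57 °C.

16.57 °C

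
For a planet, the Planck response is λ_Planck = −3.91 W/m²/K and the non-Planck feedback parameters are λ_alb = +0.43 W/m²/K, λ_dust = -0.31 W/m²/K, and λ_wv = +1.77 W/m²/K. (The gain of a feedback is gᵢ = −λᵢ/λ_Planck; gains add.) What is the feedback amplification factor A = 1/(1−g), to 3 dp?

Convert to gains: g_alb = 0.43/3.91 = 0.11; g_dust = -0.31/3.91 = -0.07928; g_wv = 1.77/3.91 = 0.4527.
Total gain g = 0.48342.
A = 1/(1 − 0.48342) = 1.936.

1.936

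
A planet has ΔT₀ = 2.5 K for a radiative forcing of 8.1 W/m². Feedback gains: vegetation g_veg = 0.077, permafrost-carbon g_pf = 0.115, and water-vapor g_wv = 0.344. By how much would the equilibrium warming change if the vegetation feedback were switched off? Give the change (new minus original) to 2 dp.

-0.77 K

Original: g = 0.536, ΔT = 2.5/(1−0.536) = 5.3879 K.
Without vegetation: g' = 0.459, ΔT' = 2.5/(1−0.459) = 4.6211 K.
Change = 4.6211 − 5.3879 = -0.77 K.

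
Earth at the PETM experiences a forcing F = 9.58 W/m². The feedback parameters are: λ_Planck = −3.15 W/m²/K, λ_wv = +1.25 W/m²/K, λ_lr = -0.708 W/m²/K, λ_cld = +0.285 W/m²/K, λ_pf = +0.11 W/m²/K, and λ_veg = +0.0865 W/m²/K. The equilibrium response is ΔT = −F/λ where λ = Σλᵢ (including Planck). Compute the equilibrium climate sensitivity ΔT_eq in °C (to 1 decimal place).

Net feedback parameter λ = (−3.15) + (+1.25) + (-0.708) + (+0.285) + (+0.11) + (+0.0865) = -2.1265 W/m²/K.
ΔT = −F/λ = −9.58/(-2.1265) = 4.5 °C.

4.5 °C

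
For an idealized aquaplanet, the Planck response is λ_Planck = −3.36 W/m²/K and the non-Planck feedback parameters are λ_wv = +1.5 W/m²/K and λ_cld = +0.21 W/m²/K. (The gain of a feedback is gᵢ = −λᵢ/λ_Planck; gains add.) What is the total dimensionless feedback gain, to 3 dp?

Convert to gains: g_wv = 1.5/3.36 = 0.4464; g_cld = 0.21/3.36 = 0.0625.
Total gain g = 0.5089.

0.509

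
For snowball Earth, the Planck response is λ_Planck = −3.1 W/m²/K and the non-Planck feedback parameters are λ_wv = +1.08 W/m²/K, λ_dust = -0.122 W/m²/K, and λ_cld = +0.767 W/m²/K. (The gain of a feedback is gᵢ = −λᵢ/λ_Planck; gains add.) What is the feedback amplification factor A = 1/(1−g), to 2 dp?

Convert to gains: g_wv = 1.08/3.1 = 0.3484; g_dust = -0.122/3.1 = -0.03935; g_cld = 0.767/3.1 = 0.2474.
Total gain g = 0.55645.
A = 1/(1 − 0.55645) = 2.25.

2.25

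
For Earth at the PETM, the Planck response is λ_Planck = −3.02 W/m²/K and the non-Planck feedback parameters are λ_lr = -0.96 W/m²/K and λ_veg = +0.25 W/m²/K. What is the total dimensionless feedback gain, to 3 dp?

Convert to gains: g_lr = -0.96/3.02 = -0.3179; g_veg = 0.25/3.02 = 0.08278.
Total gain g = -0.23512.

-0.235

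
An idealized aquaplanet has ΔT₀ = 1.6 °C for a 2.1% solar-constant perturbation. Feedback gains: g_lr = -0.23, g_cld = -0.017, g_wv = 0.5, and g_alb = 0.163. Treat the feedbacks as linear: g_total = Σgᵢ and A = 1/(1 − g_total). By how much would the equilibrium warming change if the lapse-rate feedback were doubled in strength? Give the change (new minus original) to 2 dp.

-0.77 °C

Original: g = 0.416, ΔT = 1.6/(1−0.416) = 2.7397 °C.
With doubled lapse-rate: g' = 0.186, ΔT' = 1.6/(1−0.186) = 1.9656 °C.
Change = 1.9656 − 2.7397 = -0.77 °C.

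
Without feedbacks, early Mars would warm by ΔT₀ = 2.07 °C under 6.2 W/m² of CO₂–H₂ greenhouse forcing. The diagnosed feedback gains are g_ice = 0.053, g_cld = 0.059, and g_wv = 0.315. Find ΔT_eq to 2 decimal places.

3.61 °C

Total gain g = 0.053 + 0.059 + 0.315 = 0.427.
Amplification A = 1/(1 − 0.427) = 1.745.
ΔT = 2.07 × 1.745 = 3.61 °C.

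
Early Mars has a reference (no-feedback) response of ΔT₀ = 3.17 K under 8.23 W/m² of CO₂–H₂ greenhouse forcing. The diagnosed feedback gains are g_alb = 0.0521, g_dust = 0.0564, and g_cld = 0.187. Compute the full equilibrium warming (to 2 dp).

4.50 K

Total gain g = 0.0521 + 0.0564 + 0.187 = 0.2955.
Amplification A = 1/(1 − 0.2955) = 1.419.
ΔT = 3.17 × 1.419 = 4.50 K.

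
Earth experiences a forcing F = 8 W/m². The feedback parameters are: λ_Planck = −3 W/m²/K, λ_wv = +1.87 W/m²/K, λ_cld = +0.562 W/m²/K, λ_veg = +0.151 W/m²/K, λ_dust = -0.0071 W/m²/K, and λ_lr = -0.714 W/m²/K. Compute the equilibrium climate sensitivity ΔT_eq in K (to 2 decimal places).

Net feedback parameter λ = (−3) + (+1.87) + (+0.562) + (+0.151) + (-0.0071) + (-0.714) = -1.1381 W/m²/K.
ΔT = −F/λ = −8/(-1.1381) = 7.03 K.

7.03 K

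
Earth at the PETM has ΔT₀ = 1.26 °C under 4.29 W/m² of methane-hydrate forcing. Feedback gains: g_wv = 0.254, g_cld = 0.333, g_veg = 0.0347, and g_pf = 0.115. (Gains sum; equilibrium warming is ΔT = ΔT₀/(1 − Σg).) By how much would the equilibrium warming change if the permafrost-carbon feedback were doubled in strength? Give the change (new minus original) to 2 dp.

Original: g = 0.7367, ΔT = 1.26/(1−0.7367) = 4.7854 °C.
With doubled permafrost-carbon: g' = 0.8517, ΔT' = 1.26/(1−0.8517) = 8.4963 °C.
Change = 8.4963 − 4.7854 = 3.71 °C.

3.71 °C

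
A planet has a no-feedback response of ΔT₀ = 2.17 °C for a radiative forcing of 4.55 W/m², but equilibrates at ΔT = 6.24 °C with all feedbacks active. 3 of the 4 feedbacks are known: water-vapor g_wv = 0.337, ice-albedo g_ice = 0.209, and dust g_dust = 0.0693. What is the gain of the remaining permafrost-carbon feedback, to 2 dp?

0.04

Amplification A = ΔT/ΔT₀ = 6.24/2.17 = 2.876.
Total gain g = 1 − 1/A = 1 − 1/2.876 = 0.6523.
Known gains sum to 0.337 + 0.209 + 0.0693 = 0.6153.
g_pf = 0.6523 − 0.6153 = 0.04.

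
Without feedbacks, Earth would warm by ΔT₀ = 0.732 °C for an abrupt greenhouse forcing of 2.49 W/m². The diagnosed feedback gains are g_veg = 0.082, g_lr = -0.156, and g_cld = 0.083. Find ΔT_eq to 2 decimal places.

Total gain g = 0.082 − 0.156 + 0.083 = 0.009.
Amplification A = 1/(1 − 0.009) = 1.009.
ΔT = 0.732 × 1.009 = 0.74 °C.

0.74 °C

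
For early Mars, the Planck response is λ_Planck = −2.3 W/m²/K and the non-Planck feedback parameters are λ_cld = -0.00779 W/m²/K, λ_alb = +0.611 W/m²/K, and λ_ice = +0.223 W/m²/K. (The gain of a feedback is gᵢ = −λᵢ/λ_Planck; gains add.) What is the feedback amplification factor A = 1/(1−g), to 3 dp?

1.561

Convert to gains: g_cld = -0.00779/2.3 = -0.003387; g_alb = 0.611/2.3 = 0.2657; g_ice = 0.223/2.3 = 0.09696.
Total gain g = 0.359273.
A = 1/(1 − 0.359273) = 1.561.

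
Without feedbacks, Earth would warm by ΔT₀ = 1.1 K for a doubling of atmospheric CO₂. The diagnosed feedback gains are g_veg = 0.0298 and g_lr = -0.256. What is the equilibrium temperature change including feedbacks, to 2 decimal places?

0.90 K

Total gain g = 0.0298 − 0.256 = -0.2262.
Amplification A = 1/(1 + 0.2262) = 0.8155.
ΔT = 1.1 × 0.8155 = 0.90 K.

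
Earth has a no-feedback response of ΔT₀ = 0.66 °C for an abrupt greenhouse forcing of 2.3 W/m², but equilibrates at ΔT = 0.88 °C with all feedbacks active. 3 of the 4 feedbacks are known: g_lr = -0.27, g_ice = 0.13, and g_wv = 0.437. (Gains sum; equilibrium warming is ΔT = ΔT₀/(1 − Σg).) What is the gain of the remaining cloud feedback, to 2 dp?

Amplification A = ΔT/ΔT₀ = 0.88/0.66 = 1.333.
Total gain g = 1 − 1/A = 1 − 1/1.333 = 0.2498.
Known gains sum to -0.27 + 0.13 + 0.437 = 0.297.
g_cld = 0.2498 − 0.297 = -0.05.

-0.05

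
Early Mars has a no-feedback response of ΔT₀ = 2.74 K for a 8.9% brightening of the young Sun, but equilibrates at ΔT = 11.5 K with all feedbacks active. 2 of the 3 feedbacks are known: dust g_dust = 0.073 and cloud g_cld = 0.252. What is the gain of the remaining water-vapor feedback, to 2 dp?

0.44

Amplification A = ΔT/ΔT₀ = 11.5/2.74 = 4.197.
Total gain g = 1 − 1/A = 1 − 1/4.197 = 0.7617.
Known gains sum to 0.073 + 0.252 = 0.325.
g_wv = 0.7617 − 0.325 = 0.44.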